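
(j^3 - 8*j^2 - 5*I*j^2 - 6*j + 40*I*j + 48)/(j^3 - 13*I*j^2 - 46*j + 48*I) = (j - 8)/(j - 8*I)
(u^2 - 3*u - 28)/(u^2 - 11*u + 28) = (u + 4)/(u - 4)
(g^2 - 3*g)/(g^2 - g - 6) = g/(g + 2)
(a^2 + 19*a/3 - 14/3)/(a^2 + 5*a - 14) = (a - 2/3)/(a - 2)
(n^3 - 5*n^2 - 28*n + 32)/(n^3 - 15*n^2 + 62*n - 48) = (n + 4)/(n - 6)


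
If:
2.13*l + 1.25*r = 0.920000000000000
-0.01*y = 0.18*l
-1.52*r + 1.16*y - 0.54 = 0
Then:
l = -0.09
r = 0.89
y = 1.63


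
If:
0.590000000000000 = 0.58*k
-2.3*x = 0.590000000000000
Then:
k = 1.02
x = -0.26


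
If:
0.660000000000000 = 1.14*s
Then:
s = 0.58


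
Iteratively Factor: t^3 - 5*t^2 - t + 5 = (t - 5)*(t^2 - 1) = (t - 5)*(t + 1)*(t - 1)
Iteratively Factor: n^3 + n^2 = (n)*(n^2 + n) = n^2*(n + 1)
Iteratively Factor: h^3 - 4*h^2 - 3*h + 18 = (h + 2)*(h^2 - 6*h + 9) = (h - 3)*(h + 2)*(h - 3)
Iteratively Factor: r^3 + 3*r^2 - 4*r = (r)*(r^2 + 3*r - 4) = r*(r + 4)*(r - 1)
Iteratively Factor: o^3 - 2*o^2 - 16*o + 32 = (o + 4)*(o^2 - 6*o + 8) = (o - 4)*(o + 4)*(o - 2)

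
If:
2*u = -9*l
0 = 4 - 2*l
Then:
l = 2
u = -9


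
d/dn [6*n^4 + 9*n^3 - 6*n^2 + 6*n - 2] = 24*n^3 + 27*n^2 - 12*n + 6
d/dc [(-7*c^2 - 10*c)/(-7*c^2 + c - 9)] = (-77*c^2 + 126*c + 90)/(49*c^4 - 14*c^3 + 127*c^2 - 18*c + 81)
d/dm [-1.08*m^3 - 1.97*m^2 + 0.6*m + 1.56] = -3.24*m^2 - 3.94*m + 0.6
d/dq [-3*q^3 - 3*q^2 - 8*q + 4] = -9*q^2 - 6*q - 8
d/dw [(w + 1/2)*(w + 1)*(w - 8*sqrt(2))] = 3*w^2 - 16*sqrt(2)*w + 3*w - 12*sqrt(2) + 1/2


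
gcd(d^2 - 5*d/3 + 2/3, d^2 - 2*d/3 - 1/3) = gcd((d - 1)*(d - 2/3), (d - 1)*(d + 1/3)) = d - 1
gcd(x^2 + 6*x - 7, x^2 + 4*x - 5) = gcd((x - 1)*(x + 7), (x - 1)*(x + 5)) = x - 1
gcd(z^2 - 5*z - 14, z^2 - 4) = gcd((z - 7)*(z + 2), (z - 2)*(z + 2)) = z + 2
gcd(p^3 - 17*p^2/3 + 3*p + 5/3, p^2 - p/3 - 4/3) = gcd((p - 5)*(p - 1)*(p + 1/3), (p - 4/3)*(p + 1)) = 1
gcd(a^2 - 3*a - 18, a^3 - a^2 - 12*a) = a + 3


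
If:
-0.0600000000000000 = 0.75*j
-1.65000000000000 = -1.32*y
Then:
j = -0.08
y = 1.25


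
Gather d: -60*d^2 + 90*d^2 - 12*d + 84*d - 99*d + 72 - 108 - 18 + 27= 30*d^2 - 27*d - 27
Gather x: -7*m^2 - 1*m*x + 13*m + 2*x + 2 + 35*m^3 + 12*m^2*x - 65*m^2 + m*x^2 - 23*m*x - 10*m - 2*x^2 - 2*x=35*m^3 - 72*m^2 + 3*m + x^2*(m - 2) + x*(12*m^2 - 24*m) + 2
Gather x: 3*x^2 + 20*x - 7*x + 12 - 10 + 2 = 3*x^2 + 13*x + 4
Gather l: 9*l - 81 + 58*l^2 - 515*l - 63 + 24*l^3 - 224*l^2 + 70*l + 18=24*l^3 - 166*l^2 - 436*l - 126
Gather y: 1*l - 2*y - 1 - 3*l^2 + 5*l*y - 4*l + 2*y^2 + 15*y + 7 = -3*l^2 - 3*l + 2*y^2 + y*(5*l + 13) + 6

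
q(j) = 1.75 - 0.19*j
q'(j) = -0.190000000000000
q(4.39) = 0.92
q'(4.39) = -0.19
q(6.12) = 0.59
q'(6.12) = -0.19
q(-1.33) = 2.00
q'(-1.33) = -0.19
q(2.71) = 1.24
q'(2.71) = -0.19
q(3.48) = 1.09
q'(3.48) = -0.19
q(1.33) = 1.50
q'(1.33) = -0.19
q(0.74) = 1.61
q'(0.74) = -0.19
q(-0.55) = 1.85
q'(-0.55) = -0.19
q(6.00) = 0.61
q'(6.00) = -0.19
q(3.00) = 1.18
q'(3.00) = -0.19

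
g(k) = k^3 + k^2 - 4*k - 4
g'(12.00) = 452.00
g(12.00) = 1820.00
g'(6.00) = 116.00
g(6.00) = 224.00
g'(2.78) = 24.75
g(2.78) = 14.09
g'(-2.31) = 7.39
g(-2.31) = -1.75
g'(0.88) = 0.08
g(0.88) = -6.06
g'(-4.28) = 42.40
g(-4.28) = -46.96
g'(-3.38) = 23.51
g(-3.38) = -17.67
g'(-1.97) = 3.70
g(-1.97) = 0.12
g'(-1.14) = -2.38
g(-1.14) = 0.38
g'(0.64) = -1.49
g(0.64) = -5.89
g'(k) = 3*k^2 + 2*k - 4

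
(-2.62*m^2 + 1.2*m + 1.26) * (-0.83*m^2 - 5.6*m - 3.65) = 2.1746*m^4 + 13.676*m^3 + 1.7972*m^2 - 11.436*m - 4.599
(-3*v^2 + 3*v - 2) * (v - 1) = -3*v^3 + 6*v^2 - 5*v + 2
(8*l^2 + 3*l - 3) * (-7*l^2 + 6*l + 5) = -56*l^4 + 27*l^3 + 79*l^2 - 3*l - 15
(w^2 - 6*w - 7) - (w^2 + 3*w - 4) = -9*w - 3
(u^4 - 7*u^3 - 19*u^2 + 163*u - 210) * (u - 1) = u^5 - 8*u^4 - 12*u^3 + 182*u^2 - 373*u + 210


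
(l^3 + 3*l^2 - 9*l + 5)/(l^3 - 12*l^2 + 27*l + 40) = (l^3 + 3*l^2 - 9*l + 5)/(l^3 - 12*l^2 + 27*l + 40)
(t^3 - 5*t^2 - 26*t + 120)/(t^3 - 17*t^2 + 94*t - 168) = (t + 5)/(t - 7)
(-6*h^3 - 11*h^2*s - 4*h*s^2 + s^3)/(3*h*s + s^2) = (-6*h^3 - 11*h^2*s - 4*h*s^2 + s^3)/(s*(3*h + s))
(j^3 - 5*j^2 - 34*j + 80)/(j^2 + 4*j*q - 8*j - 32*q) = (j^2 + 3*j - 10)/(j + 4*q)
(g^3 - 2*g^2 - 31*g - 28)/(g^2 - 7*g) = g + 5 + 4/g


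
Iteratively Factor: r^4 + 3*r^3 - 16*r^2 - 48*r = (r + 4)*(r^3 - r^2 - 12*r) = (r + 3)*(r + 4)*(r^2 - 4*r) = (r - 4)*(r + 3)*(r + 4)*(r)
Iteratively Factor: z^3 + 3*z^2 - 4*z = (z)*(z^2 + 3*z - 4) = z*(z - 1)*(z + 4)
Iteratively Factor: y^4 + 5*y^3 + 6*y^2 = (y)*(y^3 + 5*y^2 + 6*y) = y*(y + 2)*(y^2 + 3*y) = y^2*(y + 2)*(y + 3)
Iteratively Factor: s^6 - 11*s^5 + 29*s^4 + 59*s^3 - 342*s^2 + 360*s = (s - 4)*(s^5 - 7*s^4 + s^3 + 63*s^2 - 90*s) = (s - 4)*(s - 2)*(s^4 - 5*s^3 - 9*s^2 + 45*s) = (s - 5)*(s - 4)*(s - 2)*(s^3 - 9*s) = (s - 5)*(s - 4)*(s - 2)*(s + 3)*(s^2 - 3*s) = s*(s - 5)*(s - 4)*(s - 2)*(s + 3)*(s - 3)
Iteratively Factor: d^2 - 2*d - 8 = (d - 4)*(d + 2)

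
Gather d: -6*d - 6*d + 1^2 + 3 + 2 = 6 - 12*d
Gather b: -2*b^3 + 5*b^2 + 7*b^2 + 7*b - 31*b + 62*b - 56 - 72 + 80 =-2*b^3 + 12*b^2 + 38*b - 48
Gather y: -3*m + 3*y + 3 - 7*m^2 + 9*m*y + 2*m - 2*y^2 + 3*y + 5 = -7*m^2 - m - 2*y^2 + y*(9*m + 6) + 8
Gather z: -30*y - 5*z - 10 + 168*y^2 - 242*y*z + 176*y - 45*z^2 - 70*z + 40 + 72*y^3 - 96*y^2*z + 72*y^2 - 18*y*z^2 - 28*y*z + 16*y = 72*y^3 + 240*y^2 + 162*y + z^2*(-18*y - 45) + z*(-96*y^2 - 270*y - 75) + 30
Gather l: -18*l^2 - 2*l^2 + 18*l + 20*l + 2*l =-20*l^2 + 40*l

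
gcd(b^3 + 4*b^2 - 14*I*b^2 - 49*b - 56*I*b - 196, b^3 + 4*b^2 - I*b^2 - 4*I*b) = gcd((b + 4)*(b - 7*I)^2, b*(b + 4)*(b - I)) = b + 4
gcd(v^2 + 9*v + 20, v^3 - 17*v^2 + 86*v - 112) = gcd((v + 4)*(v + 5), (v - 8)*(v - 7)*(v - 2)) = 1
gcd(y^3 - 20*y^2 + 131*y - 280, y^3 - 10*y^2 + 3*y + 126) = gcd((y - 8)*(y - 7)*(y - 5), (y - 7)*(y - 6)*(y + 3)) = y - 7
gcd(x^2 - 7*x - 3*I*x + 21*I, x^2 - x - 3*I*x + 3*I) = x - 3*I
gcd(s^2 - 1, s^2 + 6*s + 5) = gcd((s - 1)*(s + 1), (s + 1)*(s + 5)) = s + 1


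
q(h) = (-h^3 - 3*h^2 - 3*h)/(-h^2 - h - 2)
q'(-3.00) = 0.80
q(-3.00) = -1.12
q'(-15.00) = 1.00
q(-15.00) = -12.95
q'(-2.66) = 0.70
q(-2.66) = -0.87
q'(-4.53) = 0.96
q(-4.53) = -2.50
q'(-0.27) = 0.97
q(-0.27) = -0.34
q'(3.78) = 1.12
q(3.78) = 5.39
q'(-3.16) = 0.83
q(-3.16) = -1.26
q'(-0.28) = 0.95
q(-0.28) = -0.35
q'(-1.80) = 0.23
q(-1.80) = -0.44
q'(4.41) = 1.08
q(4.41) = 6.08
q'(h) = (2*h + 1)*(-h^3 - 3*h^2 - 3*h)/(-h^2 - h - 2)^2 + (-3*h^2 - 6*h - 3)/(-h^2 - h - 2) = (h^4 + 2*h^3 + 6*h^2 + 12*h + 6)/(h^4 + 2*h^3 + 5*h^2 + 4*h + 4)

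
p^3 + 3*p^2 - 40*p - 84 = (p - 6)*(p + 2)*(p + 7)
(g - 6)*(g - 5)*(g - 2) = g^3 - 13*g^2 + 52*g - 60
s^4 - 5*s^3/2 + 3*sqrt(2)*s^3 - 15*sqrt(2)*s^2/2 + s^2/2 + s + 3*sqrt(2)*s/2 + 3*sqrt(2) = (s - 2)*(s - 1)*(s + 1/2)*(s + 3*sqrt(2))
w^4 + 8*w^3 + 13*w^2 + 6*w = w*(w + 1)^2*(w + 6)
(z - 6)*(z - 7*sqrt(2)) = z^2 - 7*sqrt(2)*z - 6*z + 42*sqrt(2)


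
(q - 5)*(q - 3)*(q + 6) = q^3 - 2*q^2 - 33*q + 90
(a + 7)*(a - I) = a^2 + 7*a - I*a - 7*I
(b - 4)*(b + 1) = b^2 - 3*b - 4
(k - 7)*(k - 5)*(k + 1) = k^3 - 11*k^2 + 23*k + 35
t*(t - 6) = t^2 - 6*t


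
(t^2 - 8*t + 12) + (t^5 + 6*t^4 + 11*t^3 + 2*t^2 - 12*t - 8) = t^5 + 6*t^4 + 11*t^3 + 3*t^2 - 20*t + 4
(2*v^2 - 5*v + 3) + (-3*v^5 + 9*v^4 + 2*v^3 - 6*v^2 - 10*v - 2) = -3*v^5 + 9*v^4 + 2*v^3 - 4*v^2 - 15*v + 1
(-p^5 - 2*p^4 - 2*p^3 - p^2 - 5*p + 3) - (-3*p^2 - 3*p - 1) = -p^5 - 2*p^4 - 2*p^3 + 2*p^2 - 2*p + 4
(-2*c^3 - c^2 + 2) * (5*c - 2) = -10*c^4 - c^3 + 2*c^2 + 10*c - 4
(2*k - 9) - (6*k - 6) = -4*k - 3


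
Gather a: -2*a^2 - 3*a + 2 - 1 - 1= -2*a^2 - 3*a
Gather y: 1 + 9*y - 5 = 9*y - 4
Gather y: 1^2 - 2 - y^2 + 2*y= -y^2 + 2*y - 1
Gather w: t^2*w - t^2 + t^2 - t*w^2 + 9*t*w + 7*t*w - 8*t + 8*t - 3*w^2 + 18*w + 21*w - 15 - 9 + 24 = w^2*(-t - 3) + w*(t^2 + 16*t + 39)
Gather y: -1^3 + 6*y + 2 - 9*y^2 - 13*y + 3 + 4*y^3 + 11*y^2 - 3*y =4*y^3 + 2*y^2 - 10*y + 4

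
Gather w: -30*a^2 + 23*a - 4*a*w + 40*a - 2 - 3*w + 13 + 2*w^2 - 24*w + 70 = -30*a^2 + 63*a + 2*w^2 + w*(-4*a - 27) + 81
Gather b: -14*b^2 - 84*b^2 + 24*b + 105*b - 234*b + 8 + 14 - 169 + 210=-98*b^2 - 105*b + 63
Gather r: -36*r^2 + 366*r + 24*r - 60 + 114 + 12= -36*r^2 + 390*r + 66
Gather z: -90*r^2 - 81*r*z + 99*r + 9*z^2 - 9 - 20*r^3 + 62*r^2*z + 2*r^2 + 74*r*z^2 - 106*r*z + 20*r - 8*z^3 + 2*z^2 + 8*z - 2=-20*r^3 - 88*r^2 + 119*r - 8*z^3 + z^2*(74*r + 11) + z*(62*r^2 - 187*r + 8) - 11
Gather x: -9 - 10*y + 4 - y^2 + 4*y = -y^2 - 6*y - 5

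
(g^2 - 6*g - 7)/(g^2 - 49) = (g + 1)/(g + 7)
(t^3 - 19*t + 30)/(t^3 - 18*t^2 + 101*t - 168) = (t^2 + 3*t - 10)/(t^2 - 15*t + 56)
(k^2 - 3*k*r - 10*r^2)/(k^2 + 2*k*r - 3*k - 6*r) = (k - 5*r)/(k - 3)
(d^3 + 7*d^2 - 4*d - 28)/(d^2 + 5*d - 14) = d + 2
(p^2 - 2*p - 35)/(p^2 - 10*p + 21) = (p + 5)/(p - 3)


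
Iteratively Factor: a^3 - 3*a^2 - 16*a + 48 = (a - 3)*(a^2 - 16) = (a - 3)*(a + 4)*(a - 4)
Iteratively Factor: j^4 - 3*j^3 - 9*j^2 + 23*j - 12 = (j - 4)*(j^3 + j^2 - 5*j + 3) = (j - 4)*(j - 1)*(j^2 + 2*j - 3) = (j - 4)*(j - 1)^2*(j + 3)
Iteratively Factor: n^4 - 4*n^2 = (n)*(n^3 - 4*n) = n^2*(n^2 - 4) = n^2*(n + 2)*(n - 2)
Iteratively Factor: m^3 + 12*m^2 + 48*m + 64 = (m + 4)*(m^2 + 8*m + 16) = (m + 4)^2*(m + 4)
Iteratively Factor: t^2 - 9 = (t + 3)*(t - 3)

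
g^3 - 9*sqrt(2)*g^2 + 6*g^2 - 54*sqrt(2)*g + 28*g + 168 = (g + 6)*(g - 7*sqrt(2))*(g - 2*sqrt(2))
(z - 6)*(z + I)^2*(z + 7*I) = z^4 - 6*z^3 + 9*I*z^3 - 15*z^2 - 54*I*z^2 + 90*z - 7*I*z + 42*I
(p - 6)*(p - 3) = p^2 - 9*p + 18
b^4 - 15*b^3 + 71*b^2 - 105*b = b*(b - 7)*(b - 5)*(b - 3)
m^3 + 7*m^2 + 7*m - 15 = (m - 1)*(m + 3)*(m + 5)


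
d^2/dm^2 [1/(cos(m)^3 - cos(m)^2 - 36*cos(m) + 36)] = ((-141*cos(m) - 8*cos(2*m) + 9*cos(3*m))*(cos(m)^3 - cos(m)^2 - 36*cos(m) + 36)/4 + 2*(-3*cos(m)^2 + 2*cos(m) + 36)^2*sin(m)^2)/(cos(m)^3 - cos(m)^2 - 36*cos(m) + 36)^3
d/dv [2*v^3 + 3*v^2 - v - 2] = 6*v^2 + 6*v - 1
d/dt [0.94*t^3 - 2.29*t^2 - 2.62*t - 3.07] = 2.82*t^2 - 4.58*t - 2.62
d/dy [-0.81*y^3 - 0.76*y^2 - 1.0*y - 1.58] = -2.43*y^2 - 1.52*y - 1.0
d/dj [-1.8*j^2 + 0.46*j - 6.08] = 0.46 - 3.6*j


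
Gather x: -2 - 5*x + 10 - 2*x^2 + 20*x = -2*x^2 + 15*x + 8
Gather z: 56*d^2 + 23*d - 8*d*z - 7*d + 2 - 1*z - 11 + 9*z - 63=56*d^2 + 16*d + z*(8 - 8*d) - 72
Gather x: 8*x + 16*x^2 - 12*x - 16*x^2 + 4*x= 0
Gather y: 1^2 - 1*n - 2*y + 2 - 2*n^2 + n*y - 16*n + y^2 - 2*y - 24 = -2*n^2 - 17*n + y^2 + y*(n - 4) - 21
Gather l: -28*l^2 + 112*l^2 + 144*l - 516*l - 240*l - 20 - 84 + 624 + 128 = 84*l^2 - 612*l + 648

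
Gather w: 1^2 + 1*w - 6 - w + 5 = 0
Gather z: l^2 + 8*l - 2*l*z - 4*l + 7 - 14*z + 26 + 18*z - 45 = l^2 + 4*l + z*(4 - 2*l) - 12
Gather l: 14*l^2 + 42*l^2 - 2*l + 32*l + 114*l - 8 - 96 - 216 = 56*l^2 + 144*l - 320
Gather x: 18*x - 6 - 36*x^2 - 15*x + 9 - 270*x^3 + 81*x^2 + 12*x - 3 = -270*x^3 + 45*x^2 + 15*x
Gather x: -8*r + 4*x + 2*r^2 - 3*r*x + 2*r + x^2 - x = 2*r^2 - 6*r + x^2 + x*(3 - 3*r)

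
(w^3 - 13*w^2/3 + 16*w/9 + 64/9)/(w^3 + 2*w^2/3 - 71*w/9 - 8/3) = (3*w^2 - 5*w - 8)/(3*w^2 + 10*w + 3)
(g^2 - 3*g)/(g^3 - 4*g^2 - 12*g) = (3 - g)/(-g^2 + 4*g + 12)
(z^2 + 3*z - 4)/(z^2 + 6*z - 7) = (z + 4)/(z + 7)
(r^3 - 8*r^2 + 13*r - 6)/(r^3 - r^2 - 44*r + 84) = (r^2 - 2*r + 1)/(r^2 + 5*r - 14)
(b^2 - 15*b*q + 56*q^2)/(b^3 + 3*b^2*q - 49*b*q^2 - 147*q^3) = (b - 8*q)/(b^2 + 10*b*q + 21*q^2)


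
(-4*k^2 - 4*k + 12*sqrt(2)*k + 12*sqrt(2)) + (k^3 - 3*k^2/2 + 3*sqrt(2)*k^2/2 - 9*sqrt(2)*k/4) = k^3 - 11*k^2/2 + 3*sqrt(2)*k^2/2 - 4*k + 39*sqrt(2)*k/4 + 12*sqrt(2)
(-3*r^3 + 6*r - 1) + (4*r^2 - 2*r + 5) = -3*r^3 + 4*r^2 + 4*r + 4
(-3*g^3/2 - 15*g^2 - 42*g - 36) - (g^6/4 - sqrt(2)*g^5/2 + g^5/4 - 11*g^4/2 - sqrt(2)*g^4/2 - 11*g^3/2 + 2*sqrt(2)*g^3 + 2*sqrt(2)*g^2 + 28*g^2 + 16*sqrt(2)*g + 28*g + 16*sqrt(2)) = -g^6/4 - g^5/4 + sqrt(2)*g^5/2 + sqrt(2)*g^4/2 + 11*g^4/2 - 2*sqrt(2)*g^3 + 4*g^3 - 43*g^2 - 2*sqrt(2)*g^2 - 70*g - 16*sqrt(2)*g - 36 - 16*sqrt(2)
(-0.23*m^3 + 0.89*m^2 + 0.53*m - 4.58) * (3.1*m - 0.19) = -0.713*m^4 + 2.8027*m^3 + 1.4739*m^2 - 14.2987*m + 0.8702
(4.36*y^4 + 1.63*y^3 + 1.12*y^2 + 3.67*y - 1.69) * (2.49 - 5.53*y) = -24.1108*y^5 + 1.8425*y^4 - 2.1349*y^3 - 17.5063*y^2 + 18.484*y - 4.2081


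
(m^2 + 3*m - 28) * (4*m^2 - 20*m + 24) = 4*m^4 - 8*m^3 - 148*m^2 + 632*m - 672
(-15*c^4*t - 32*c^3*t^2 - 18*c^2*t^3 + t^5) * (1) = -15*c^4*t - 32*c^3*t^2 - 18*c^2*t^3 + t^5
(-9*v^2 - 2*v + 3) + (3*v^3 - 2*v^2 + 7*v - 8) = 3*v^3 - 11*v^2 + 5*v - 5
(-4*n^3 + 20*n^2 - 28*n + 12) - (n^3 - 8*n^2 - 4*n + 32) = -5*n^3 + 28*n^2 - 24*n - 20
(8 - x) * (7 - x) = x^2 - 15*x + 56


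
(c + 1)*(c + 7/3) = c^2 + 10*c/3 + 7/3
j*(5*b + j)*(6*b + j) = 30*b^2*j + 11*b*j^2 + j^3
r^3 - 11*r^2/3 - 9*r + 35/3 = (r - 5)*(r - 1)*(r + 7/3)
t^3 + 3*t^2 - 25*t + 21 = (t - 3)*(t - 1)*(t + 7)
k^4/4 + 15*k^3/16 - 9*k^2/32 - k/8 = k*(k/4 + 1)*(k - 1/2)*(k + 1/4)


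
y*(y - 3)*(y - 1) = y^3 - 4*y^2 + 3*y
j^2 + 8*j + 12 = (j + 2)*(j + 6)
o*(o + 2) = o^2 + 2*o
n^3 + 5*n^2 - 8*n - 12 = (n - 2)*(n + 1)*(n + 6)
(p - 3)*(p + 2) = p^2 - p - 6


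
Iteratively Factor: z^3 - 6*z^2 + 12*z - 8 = (z - 2)*(z^2 - 4*z + 4) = (z - 2)^2*(z - 2)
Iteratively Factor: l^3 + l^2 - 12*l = (l)*(l^2 + l - 12) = l*(l - 3)*(l + 4)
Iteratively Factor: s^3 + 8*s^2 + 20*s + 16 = (s + 4)*(s^2 + 4*s + 4) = (s + 2)*(s + 4)*(s + 2)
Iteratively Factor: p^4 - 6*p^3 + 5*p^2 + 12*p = (p)*(p^3 - 6*p^2 + 5*p + 12) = p*(p - 4)*(p^2 - 2*p - 3) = p*(p - 4)*(p + 1)*(p - 3)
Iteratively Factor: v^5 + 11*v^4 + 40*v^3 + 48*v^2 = (v)*(v^4 + 11*v^3 + 40*v^2 + 48*v) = v*(v + 3)*(v^3 + 8*v^2 + 16*v) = v*(v + 3)*(v + 4)*(v^2 + 4*v) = v^2*(v + 3)*(v + 4)*(v + 4)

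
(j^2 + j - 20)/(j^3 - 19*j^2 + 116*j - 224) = (j + 5)/(j^2 - 15*j + 56)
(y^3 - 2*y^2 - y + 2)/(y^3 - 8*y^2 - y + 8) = (y - 2)/(y - 8)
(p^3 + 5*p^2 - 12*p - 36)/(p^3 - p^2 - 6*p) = (p + 6)/p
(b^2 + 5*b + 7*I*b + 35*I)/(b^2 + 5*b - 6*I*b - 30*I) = (b + 7*I)/(b - 6*I)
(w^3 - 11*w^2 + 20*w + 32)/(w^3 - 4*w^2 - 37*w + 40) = (w^2 - 3*w - 4)/(w^2 + 4*w - 5)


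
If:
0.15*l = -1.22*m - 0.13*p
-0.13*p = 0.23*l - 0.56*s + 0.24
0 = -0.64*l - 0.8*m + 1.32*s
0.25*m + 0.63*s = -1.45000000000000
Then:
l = -6.79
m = 0.99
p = -1.44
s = -2.69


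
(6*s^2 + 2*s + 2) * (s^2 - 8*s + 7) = 6*s^4 - 46*s^3 + 28*s^2 - 2*s + 14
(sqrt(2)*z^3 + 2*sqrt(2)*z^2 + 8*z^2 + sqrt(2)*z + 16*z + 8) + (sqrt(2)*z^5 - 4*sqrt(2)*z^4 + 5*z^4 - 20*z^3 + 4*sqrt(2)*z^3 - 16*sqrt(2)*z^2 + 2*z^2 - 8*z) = sqrt(2)*z^5 - 4*sqrt(2)*z^4 + 5*z^4 - 20*z^3 + 5*sqrt(2)*z^3 - 14*sqrt(2)*z^2 + 10*z^2 + sqrt(2)*z + 8*z + 8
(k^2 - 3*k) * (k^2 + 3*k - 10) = k^4 - 19*k^2 + 30*k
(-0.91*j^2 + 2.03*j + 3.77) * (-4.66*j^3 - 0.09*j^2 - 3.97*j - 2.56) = 4.2406*j^5 - 9.3779*j^4 - 14.1382*j^3 - 6.0688*j^2 - 20.1637*j - 9.6512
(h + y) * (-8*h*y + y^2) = -8*h^2*y - 7*h*y^2 + y^3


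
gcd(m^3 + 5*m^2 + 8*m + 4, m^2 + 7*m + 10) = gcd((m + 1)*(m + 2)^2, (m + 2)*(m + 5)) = m + 2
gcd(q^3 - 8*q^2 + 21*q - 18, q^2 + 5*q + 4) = 1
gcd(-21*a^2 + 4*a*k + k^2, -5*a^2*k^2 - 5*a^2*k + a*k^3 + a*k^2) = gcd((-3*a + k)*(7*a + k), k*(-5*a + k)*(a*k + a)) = 1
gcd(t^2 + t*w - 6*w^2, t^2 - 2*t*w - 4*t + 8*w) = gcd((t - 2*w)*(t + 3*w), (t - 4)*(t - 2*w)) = t - 2*w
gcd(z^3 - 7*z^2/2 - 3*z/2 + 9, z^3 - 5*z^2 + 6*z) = z^2 - 5*z + 6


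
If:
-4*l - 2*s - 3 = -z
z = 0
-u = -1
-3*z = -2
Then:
No Solution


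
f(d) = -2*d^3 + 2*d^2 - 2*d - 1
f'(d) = -6*d^2 + 4*d - 2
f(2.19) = -16.79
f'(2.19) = -22.02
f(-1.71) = 18.27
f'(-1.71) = -26.38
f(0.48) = -1.72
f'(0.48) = -1.46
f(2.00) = -13.00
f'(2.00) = -18.00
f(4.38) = -139.45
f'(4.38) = -99.59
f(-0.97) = 4.65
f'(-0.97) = -11.53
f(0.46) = -1.69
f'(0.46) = -1.43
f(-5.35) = 373.21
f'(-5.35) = -195.14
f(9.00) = -1315.00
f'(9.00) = -452.00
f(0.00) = -1.00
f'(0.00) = -2.00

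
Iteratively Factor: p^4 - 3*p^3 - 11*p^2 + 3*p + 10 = (p + 2)*(p^3 - 5*p^2 - p + 5) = (p - 1)*(p + 2)*(p^2 - 4*p - 5) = (p - 5)*(p - 1)*(p + 2)*(p + 1)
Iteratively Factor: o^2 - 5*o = (o)*(o - 5)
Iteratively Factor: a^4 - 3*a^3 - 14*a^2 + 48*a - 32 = (a - 1)*(a^3 - 2*a^2 - 16*a + 32) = (a - 1)*(a + 4)*(a^2 - 6*a + 8) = (a - 4)*(a - 1)*(a + 4)*(a - 2)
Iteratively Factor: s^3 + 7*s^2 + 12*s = (s)*(s^2 + 7*s + 12) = s*(s + 4)*(s + 3)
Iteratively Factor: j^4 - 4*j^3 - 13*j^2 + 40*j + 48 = (j - 4)*(j^3 - 13*j - 12) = (j - 4)*(j + 3)*(j^2 - 3*j - 4) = (j - 4)^2*(j + 3)*(j + 1)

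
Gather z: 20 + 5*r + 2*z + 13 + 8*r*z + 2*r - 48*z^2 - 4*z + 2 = 7*r - 48*z^2 + z*(8*r - 2) + 35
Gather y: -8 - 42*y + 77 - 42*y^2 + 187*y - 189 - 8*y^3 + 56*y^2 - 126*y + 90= -8*y^3 + 14*y^2 + 19*y - 30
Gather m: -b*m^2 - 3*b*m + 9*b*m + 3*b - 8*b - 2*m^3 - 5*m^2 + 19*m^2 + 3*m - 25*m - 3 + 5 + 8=-5*b - 2*m^3 + m^2*(14 - b) + m*(6*b - 22) + 10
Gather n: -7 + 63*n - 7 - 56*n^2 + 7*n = -56*n^2 + 70*n - 14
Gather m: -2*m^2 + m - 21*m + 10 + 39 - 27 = -2*m^2 - 20*m + 22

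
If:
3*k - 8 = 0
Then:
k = 8/3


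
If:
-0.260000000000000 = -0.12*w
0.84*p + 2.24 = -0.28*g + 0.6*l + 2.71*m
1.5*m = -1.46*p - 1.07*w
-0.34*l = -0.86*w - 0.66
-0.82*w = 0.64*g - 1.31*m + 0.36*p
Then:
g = -5.65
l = 7.42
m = -1.44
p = -0.11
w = 2.17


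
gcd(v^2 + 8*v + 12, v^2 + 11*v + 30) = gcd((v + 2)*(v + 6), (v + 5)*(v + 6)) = v + 6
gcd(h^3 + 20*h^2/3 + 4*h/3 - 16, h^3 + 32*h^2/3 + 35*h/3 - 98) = h + 6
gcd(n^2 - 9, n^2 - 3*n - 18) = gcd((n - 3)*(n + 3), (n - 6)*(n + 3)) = n + 3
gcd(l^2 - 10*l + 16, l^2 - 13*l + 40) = l - 8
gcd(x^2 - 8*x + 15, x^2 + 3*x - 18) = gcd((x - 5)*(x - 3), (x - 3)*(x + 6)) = x - 3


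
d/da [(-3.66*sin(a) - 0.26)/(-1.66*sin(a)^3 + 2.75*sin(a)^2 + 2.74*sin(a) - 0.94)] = (-12.1512*sin(a)^3 + 8.7702*sin(a)^2 + 1.43*sin(a) + 4.1528)*cos(a)/(2.7556*sin(a)^6 - 9.13*sin(a)^5 - 1.5343*sin(a)^4 + 18.1908*sin(a)^3 + 2.3376*sin(a)^2 - 5.1512*sin(a) + 0.8836)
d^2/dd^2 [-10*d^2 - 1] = -20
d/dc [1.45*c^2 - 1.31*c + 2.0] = 2.9*c - 1.31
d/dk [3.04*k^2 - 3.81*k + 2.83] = 6.08*k - 3.81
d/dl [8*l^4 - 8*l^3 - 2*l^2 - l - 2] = 32*l^3 - 24*l^2 - 4*l - 1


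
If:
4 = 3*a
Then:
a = 4/3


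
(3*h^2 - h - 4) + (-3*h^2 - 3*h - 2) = -4*h - 6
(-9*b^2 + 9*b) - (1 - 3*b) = -9*b^2 + 12*b - 1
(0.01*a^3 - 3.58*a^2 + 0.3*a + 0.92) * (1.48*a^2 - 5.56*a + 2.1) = 0.0148*a^5 - 5.354*a^4 + 20.3698*a^3 - 7.8244*a^2 - 4.4852*a + 1.932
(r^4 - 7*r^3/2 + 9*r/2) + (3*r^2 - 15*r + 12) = r^4 - 7*r^3/2 + 3*r^2 - 21*r/2 + 12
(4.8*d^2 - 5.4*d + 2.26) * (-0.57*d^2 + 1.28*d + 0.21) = -2.736*d^4 + 9.222*d^3 - 7.1922*d^2 + 1.7588*d + 0.4746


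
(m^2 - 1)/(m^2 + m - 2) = (m + 1)/(m + 2)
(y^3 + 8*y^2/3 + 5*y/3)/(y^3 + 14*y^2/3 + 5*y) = (y + 1)/(y + 3)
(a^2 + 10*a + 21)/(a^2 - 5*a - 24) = (a + 7)/(a - 8)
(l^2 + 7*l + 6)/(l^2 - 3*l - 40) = (l^2 + 7*l + 6)/(l^2 - 3*l - 40)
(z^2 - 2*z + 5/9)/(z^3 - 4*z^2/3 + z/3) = (z - 5/3)/(z*(z - 1))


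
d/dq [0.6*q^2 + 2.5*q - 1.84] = 1.2*q + 2.5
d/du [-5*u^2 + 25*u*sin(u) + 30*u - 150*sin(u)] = 25*u*cos(u) - 10*u + 25*sin(u) - 150*cos(u) + 30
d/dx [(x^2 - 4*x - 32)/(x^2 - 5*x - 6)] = (-x^2 + 52*x - 136)/(x^4 - 10*x^3 + 13*x^2 + 60*x + 36)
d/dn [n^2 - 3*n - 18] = 2*n - 3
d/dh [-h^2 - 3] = -2*h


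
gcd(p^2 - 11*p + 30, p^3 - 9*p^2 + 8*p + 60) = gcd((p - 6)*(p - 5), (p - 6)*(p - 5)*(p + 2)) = p^2 - 11*p + 30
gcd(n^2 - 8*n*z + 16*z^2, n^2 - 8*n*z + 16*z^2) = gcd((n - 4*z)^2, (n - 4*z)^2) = n^2 - 8*n*z + 16*z^2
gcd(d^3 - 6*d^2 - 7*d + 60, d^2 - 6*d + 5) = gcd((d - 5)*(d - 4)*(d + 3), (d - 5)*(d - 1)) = d - 5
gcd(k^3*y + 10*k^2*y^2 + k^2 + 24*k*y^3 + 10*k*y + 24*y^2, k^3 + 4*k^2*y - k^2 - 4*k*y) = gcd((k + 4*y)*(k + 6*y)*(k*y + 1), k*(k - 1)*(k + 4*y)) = k + 4*y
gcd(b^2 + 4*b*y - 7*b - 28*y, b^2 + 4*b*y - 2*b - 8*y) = b + 4*y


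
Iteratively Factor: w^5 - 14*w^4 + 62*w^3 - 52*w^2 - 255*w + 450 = (w - 3)*(w^4 - 11*w^3 + 29*w^2 + 35*w - 150) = (w - 5)*(w - 3)*(w^3 - 6*w^2 - w + 30) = (w - 5)^2*(w - 3)*(w^2 - w - 6) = (w - 5)^2*(w - 3)*(w + 2)*(w - 3)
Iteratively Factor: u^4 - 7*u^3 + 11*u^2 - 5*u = (u - 1)*(u^3 - 6*u^2 + 5*u) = u*(u - 1)*(u^2 - 6*u + 5) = u*(u - 5)*(u - 1)*(u - 1)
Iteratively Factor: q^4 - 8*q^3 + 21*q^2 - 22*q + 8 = (q - 4)*(q^3 - 4*q^2 + 5*q - 2) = (q - 4)*(q - 1)*(q^2 - 3*q + 2) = (q - 4)*(q - 1)^2*(q - 2)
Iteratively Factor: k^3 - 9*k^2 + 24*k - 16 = (k - 1)*(k^2 - 8*k + 16) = (k - 4)*(k - 1)*(k - 4)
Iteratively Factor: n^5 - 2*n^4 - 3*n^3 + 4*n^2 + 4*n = (n + 1)*(n^4 - 3*n^3 + 4*n) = (n - 2)*(n + 1)*(n^3 - n^2 - 2*n) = (n - 2)^2*(n + 1)*(n^2 + n) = (n - 2)^2*(n + 1)^2*(n)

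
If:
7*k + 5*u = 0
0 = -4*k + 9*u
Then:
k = 0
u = 0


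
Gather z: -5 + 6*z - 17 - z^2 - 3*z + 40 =-z^2 + 3*z + 18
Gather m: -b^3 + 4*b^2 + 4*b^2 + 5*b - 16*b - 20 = -b^3 + 8*b^2 - 11*b - 20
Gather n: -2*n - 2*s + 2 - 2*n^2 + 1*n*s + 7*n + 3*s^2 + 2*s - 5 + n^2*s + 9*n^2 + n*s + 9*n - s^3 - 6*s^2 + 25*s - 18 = n^2*(s + 7) + n*(2*s + 14) - s^3 - 3*s^2 + 25*s - 21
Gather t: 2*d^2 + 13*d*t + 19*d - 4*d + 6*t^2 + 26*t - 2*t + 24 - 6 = 2*d^2 + 15*d + 6*t^2 + t*(13*d + 24) + 18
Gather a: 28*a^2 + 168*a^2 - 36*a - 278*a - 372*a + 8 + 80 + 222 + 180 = 196*a^2 - 686*a + 490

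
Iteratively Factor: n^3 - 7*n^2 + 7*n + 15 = (n - 5)*(n^2 - 2*n - 3) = (n - 5)*(n - 3)*(n + 1)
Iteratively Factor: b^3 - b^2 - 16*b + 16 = (b - 4)*(b^2 + 3*b - 4) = (b - 4)*(b + 4)*(b - 1)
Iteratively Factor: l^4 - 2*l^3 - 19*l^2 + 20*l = (l - 5)*(l^3 + 3*l^2 - 4*l) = l*(l - 5)*(l^2 + 3*l - 4) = l*(l - 5)*(l + 4)*(l - 1)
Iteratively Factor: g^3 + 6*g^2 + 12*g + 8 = (g + 2)*(g^2 + 4*g + 4) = (g + 2)^2*(g + 2)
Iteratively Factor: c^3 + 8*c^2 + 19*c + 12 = (c + 1)*(c^2 + 7*c + 12) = (c + 1)*(c + 3)*(c + 4)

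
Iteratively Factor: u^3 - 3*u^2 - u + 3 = (u + 1)*(u^2 - 4*u + 3) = (u - 1)*(u + 1)*(u - 3)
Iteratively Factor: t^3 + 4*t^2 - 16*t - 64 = (t + 4)*(t^2 - 16) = (t + 4)^2*(t - 4)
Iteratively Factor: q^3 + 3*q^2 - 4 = (q + 2)*(q^2 + q - 2) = (q + 2)^2*(q - 1)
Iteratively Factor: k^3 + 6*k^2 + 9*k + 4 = (k + 1)*(k^2 + 5*k + 4) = (k + 1)*(k + 4)*(k + 1)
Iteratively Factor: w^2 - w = (w - 1)*(w)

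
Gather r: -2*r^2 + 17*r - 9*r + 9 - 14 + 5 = -2*r^2 + 8*r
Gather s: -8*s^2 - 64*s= -8*s^2 - 64*s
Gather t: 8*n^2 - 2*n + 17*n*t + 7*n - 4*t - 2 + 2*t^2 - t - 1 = 8*n^2 + 5*n + 2*t^2 + t*(17*n - 5) - 3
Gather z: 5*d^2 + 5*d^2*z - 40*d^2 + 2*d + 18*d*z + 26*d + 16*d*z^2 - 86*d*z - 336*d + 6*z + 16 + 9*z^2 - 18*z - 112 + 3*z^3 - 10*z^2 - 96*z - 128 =-35*d^2 - 308*d + 3*z^3 + z^2*(16*d - 1) + z*(5*d^2 - 68*d - 108) - 224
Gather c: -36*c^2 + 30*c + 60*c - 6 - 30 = -36*c^2 + 90*c - 36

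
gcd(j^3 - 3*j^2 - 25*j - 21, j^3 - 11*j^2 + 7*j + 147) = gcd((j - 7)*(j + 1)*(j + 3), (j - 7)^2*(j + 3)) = j^2 - 4*j - 21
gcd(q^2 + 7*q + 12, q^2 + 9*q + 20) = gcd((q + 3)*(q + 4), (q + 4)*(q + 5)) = q + 4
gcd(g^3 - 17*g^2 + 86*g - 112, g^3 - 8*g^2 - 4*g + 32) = g^2 - 10*g + 16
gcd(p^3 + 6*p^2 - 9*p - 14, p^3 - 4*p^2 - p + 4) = p + 1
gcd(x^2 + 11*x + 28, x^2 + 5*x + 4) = x + 4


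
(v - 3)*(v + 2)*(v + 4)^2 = v^4 + 7*v^3 + 2*v^2 - 64*v - 96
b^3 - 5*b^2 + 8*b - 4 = (b - 2)^2*(b - 1)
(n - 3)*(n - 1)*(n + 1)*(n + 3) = n^4 - 10*n^2 + 9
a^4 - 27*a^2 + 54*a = a*(a - 3)^2*(a + 6)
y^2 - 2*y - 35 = (y - 7)*(y + 5)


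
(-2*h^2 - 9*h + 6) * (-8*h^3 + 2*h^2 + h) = 16*h^5 + 68*h^4 - 68*h^3 + 3*h^2 + 6*h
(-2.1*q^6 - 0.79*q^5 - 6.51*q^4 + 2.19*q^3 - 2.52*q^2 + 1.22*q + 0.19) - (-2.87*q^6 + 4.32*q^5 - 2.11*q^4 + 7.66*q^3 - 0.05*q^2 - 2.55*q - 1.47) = 0.77*q^6 - 5.11*q^5 - 4.4*q^4 - 5.47*q^3 - 2.47*q^2 + 3.77*q + 1.66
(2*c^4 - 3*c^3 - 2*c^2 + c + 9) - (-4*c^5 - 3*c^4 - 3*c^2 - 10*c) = 4*c^5 + 5*c^4 - 3*c^3 + c^2 + 11*c + 9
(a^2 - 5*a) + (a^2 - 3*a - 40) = 2*a^2 - 8*a - 40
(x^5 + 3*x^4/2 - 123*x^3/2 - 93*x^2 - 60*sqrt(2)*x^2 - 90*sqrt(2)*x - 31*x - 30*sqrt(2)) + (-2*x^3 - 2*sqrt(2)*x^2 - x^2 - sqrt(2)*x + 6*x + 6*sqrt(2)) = x^5 + 3*x^4/2 - 127*x^3/2 - 94*x^2 - 62*sqrt(2)*x^2 - 91*sqrt(2)*x - 25*x - 24*sqrt(2)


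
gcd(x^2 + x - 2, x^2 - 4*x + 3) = x - 1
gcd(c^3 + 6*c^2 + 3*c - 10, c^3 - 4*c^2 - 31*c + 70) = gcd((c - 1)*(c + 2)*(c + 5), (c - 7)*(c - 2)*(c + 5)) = c + 5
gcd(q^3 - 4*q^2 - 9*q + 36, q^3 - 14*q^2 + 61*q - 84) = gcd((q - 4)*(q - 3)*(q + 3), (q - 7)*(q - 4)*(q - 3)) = q^2 - 7*q + 12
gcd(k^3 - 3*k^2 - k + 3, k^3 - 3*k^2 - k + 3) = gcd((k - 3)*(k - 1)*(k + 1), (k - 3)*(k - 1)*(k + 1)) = k^3 - 3*k^2 - k + 3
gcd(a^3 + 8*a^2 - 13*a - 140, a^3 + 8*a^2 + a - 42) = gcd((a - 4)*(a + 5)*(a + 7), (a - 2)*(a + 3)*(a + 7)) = a + 7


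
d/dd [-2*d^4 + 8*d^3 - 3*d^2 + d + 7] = -8*d^3 + 24*d^2 - 6*d + 1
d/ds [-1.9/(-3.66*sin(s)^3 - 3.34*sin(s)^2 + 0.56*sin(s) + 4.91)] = (-20.862*sin(s)^2 - 12.692*sin(s) + 1.064)*cos(s)/(3.66*sin(s)^3 + 3.34*sin(s)^2 - 0.56*sin(s) - 4.91)^2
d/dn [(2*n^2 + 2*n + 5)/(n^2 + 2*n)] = 2*(n^2 - 5*n - 5)/(n^2*(n^2 + 4*n + 4))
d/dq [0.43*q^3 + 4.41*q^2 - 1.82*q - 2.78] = 1.29*q^2 + 8.82*q - 1.82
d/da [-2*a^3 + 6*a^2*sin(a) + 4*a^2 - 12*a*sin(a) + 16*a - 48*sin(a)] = 6*a^2*cos(a) - 6*a^2 - 12*sqrt(2)*a*cos(a + pi/4) + 8*a - 12*sin(a) - 48*cos(a) + 16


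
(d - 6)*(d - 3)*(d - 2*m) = d^3 - 2*d^2*m - 9*d^2 + 18*d*m + 18*d - 36*m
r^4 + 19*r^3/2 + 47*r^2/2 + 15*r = r*(r + 1)*(r + 5/2)*(r + 6)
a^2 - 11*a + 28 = (a - 7)*(a - 4)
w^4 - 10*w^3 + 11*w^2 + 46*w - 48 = (w - 8)*(w - 3)*(w - 1)*(w + 2)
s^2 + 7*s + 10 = (s + 2)*(s + 5)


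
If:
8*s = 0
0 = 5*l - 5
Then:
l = 1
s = 0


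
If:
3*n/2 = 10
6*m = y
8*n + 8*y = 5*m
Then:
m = -160/129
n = 20/3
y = -320/43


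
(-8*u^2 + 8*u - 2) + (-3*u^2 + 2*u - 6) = -11*u^2 + 10*u - 8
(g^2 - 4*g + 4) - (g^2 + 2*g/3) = 4 - 14*g/3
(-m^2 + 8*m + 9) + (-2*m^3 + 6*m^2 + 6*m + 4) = -2*m^3 + 5*m^2 + 14*m + 13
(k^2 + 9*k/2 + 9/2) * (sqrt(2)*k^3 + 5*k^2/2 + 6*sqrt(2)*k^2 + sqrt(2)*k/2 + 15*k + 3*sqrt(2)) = sqrt(2)*k^5 + 5*k^4/2 + 21*sqrt(2)*k^4/2 + 105*k^3/4 + 32*sqrt(2)*k^3 + 129*sqrt(2)*k^2/4 + 315*k^2/4 + 63*sqrt(2)*k/4 + 135*k/2 + 27*sqrt(2)/2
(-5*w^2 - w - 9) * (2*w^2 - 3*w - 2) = -10*w^4 + 13*w^3 - 5*w^2 + 29*w + 18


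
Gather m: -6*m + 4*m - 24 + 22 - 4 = -2*m - 6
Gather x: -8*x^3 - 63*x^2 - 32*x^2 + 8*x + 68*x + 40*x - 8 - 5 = -8*x^3 - 95*x^2 + 116*x - 13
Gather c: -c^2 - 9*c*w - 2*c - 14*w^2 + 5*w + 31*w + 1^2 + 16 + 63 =-c^2 + c*(-9*w - 2) - 14*w^2 + 36*w + 80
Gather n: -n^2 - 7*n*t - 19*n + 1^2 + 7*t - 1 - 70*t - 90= -n^2 + n*(-7*t - 19) - 63*t - 90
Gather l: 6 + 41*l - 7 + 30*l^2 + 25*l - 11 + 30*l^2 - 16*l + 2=60*l^2 + 50*l - 10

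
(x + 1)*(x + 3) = x^2 + 4*x + 3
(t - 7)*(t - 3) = t^2 - 10*t + 21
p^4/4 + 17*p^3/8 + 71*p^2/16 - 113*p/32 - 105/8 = (p/4 + 1)*(p - 3/2)*(p + 5/2)*(p + 7/2)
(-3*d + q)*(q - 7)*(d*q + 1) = -3*d^2*q^2 + 21*d^2*q + d*q^3 - 7*d*q^2 - 3*d*q + 21*d + q^2 - 7*q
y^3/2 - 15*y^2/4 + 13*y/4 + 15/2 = (y/2 + 1/2)*(y - 6)*(y - 5/2)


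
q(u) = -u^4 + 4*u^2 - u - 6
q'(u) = -4*u^3 + 8*u - 1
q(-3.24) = -70.97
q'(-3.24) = 109.13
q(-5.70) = -925.94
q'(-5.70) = 694.17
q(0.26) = -5.99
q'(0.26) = 1.01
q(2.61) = -27.77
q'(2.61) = -51.24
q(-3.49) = -102.14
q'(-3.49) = 141.11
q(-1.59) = -0.69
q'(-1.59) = 2.36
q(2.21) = -12.53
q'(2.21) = -26.50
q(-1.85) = -2.17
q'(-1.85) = 9.53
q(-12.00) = -20154.00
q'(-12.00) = 6815.00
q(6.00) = -1164.00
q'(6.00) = -817.00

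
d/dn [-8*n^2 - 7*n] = -16*n - 7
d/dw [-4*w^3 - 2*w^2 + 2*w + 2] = -12*w^2 - 4*w + 2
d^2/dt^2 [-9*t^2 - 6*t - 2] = -18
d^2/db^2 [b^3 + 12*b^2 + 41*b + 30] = 6*b + 24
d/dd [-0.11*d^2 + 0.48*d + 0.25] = 0.48 - 0.22*d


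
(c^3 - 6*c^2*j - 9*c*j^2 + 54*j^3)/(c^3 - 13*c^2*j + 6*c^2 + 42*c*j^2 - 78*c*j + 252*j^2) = (c^2 - 9*j^2)/(c^2 - 7*c*j + 6*c - 42*j)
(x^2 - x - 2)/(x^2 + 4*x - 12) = (x + 1)/(x + 6)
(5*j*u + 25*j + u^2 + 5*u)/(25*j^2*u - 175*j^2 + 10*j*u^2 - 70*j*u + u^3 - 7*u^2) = (u + 5)/(5*j*u - 35*j + u^2 - 7*u)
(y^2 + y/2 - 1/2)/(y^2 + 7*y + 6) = (y - 1/2)/(y + 6)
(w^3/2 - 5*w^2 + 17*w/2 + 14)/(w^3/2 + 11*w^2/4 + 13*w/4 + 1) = 2*(w^2 - 11*w + 28)/(2*w^2 + 9*w + 4)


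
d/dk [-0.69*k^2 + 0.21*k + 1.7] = 0.21 - 1.38*k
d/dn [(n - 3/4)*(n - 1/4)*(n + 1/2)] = 3*n^2 - n - 5/16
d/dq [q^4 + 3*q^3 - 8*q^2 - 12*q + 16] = 4*q^3 + 9*q^2 - 16*q - 12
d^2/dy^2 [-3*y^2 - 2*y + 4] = -6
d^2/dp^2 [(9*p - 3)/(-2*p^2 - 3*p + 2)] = 6*(-(3*p - 1)*(4*p + 3)^2 + (18*p + 7)*(2*p^2 + 3*p - 2))/(2*p^2 + 3*p - 2)^3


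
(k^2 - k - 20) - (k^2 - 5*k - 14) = 4*k - 6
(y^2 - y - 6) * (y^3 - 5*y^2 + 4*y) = y^5 - 6*y^4 + 3*y^3 + 26*y^2 - 24*y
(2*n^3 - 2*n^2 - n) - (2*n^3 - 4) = -2*n^2 - n + 4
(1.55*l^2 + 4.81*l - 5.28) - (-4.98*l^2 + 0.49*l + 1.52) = 6.53*l^2 + 4.32*l - 6.8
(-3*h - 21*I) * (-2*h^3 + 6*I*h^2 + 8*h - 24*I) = 6*h^4 + 24*I*h^3 + 102*h^2 - 96*I*h - 504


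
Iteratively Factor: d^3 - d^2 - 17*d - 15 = (d + 1)*(d^2 - 2*d - 15) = (d - 5)*(d + 1)*(d + 3)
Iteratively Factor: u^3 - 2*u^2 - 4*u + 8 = (u + 2)*(u^2 - 4*u + 4) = (u - 2)*(u + 2)*(u - 2)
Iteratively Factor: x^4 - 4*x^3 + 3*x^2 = (x - 3)*(x^3 - x^2) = x*(x - 3)*(x^2 - x) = x^2*(x - 3)*(x - 1)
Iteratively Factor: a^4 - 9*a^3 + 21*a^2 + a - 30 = (a - 5)*(a^3 - 4*a^2 + a + 6) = (a - 5)*(a + 1)*(a^2 - 5*a + 6) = (a - 5)*(a - 2)*(a + 1)*(a - 3)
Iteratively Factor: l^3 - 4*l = (l)*(l^2 - 4) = l*(l - 2)*(l + 2)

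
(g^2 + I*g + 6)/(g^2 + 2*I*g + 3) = (g - 2*I)/(g - I)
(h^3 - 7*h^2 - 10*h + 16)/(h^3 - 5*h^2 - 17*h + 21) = (h^2 - 6*h - 16)/(h^2 - 4*h - 21)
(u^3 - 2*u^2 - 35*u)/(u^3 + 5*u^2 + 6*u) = (u^2 - 2*u - 35)/(u^2 + 5*u + 6)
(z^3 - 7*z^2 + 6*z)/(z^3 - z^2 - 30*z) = (z - 1)/(z + 5)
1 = 1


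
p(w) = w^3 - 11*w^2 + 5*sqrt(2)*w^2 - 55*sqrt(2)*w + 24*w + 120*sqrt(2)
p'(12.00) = 283.92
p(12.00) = 686.56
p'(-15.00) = 739.09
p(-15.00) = -3282.58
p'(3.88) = -39.11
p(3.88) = -39.70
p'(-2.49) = -15.62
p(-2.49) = 263.82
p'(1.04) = -58.71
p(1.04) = 110.65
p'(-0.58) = -48.21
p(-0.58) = 199.38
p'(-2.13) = -23.43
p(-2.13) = 256.77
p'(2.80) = -52.26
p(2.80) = 10.27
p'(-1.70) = -31.75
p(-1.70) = 244.87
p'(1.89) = -57.92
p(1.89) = 60.77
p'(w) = 3*w^2 - 22*w + 10*sqrt(2)*w - 55*sqrt(2) + 24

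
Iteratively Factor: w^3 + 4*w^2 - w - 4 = (w + 1)*(w^2 + 3*w - 4) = (w + 1)*(w + 4)*(w - 1)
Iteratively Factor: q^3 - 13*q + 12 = (q + 4)*(q^2 - 4*q + 3) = (q - 1)*(q + 4)*(q - 3)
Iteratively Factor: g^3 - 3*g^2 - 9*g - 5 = (g + 1)*(g^2 - 4*g - 5) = (g - 5)*(g + 1)*(g + 1)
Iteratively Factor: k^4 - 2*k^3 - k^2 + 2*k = (k + 1)*(k^3 - 3*k^2 + 2*k) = k*(k + 1)*(k^2 - 3*k + 2) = k*(k - 1)*(k + 1)*(k - 2)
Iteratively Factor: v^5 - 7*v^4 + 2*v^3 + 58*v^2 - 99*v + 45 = (v - 1)*(v^4 - 6*v^3 - 4*v^2 + 54*v - 45) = (v - 1)^2*(v^3 - 5*v^2 - 9*v + 45) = (v - 3)*(v - 1)^2*(v^2 - 2*v - 15) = (v - 3)*(v - 1)^2*(v + 3)*(v - 5)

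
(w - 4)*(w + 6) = w^2 + 2*w - 24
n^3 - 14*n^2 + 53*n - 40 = (n - 8)*(n - 5)*(n - 1)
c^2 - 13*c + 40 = (c - 8)*(c - 5)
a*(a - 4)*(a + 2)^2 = a^4 - 12*a^2 - 16*a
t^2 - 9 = (t - 3)*(t + 3)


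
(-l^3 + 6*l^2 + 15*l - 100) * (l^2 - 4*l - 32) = -l^5 + 10*l^4 + 23*l^3 - 352*l^2 - 80*l + 3200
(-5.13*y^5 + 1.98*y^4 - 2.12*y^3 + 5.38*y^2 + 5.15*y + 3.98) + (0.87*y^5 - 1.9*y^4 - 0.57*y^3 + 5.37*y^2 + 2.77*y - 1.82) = -4.26*y^5 + 0.0800000000000001*y^4 - 2.69*y^3 + 10.75*y^2 + 7.92*y + 2.16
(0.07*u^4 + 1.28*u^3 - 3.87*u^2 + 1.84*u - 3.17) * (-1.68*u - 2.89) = -0.1176*u^5 - 2.3527*u^4 + 2.8024*u^3 + 8.0931*u^2 + 0.00799999999999912*u + 9.1613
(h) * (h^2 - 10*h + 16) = h^3 - 10*h^2 + 16*h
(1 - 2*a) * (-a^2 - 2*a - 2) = 2*a^3 + 3*a^2 + 2*a - 2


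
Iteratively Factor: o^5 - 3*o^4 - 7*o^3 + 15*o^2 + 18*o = (o + 1)*(o^4 - 4*o^3 - 3*o^2 + 18*o) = (o + 1)*(o + 2)*(o^3 - 6*o^2 + 9*o) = (o - 3)*(o + 1)*(o + 2)*(o^2 - 3*o) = (o - 3)^2*(o + 1)*(o + 2)*(o)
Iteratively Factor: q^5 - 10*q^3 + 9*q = (q + 3)*(q^4 - 3*q^3 - q^2 + 3*q) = (q + 1)*(q + 3)*(q^3 - 4*q^2 + 3*q) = q*(q + 1)*(q + 3)*(q^2 - 4*q + 3) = q*(q - 3)*(q + 1)*(q + 3)*(q - 1)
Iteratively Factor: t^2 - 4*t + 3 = (t - 3)*(t - 1)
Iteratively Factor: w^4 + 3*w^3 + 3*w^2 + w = (w + 1)*(w^3 + 2*w^2 + w) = (w + 1)^2*(w^2 + w) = (w + 1)^3*(w)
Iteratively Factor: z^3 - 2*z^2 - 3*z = (z + 1)*(z^2 - 3*z) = z*(z + 1)*(z - 3)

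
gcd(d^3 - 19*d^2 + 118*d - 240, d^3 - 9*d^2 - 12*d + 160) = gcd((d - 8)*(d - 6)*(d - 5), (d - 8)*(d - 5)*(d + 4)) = d^2 - 13*d + 40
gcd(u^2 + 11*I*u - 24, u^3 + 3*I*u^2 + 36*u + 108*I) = u + 3*I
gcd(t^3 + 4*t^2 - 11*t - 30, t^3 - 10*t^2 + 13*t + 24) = t - 3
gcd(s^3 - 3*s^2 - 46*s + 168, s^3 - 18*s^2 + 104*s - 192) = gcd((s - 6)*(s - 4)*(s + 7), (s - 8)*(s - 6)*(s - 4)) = s^2 - 10*s + 24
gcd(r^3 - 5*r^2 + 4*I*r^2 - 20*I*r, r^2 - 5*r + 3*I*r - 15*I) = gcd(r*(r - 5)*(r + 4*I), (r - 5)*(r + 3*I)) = r - 5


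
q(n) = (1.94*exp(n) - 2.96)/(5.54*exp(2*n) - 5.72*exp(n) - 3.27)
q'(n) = (1.94*exp(n) - 2.96)*(-11.08*exp(2*n) + 5.72*exp(n))/(5.54*exp(2*n) - 5.72*exp(n) - 3.27)^2 + 1.94*exp(n)/(5.54*exp(2*n) - 5.72*exp(n) - 3.27) = (-10.7476*exp(2*n) + 32.7968*exp(n) - 23.275)*exp(n)/(30.6916*exp(4*n) - 63.3776*exp(3*n) - 3.5132*exp(2*n) + 37.4088*exp(n) + 10.6929)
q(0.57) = 0.12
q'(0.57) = 0.13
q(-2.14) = 0.71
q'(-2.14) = -0.15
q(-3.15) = 0.82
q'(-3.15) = -0.08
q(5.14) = 0.00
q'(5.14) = -0.00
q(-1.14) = 0.52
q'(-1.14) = -0.22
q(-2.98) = 0.81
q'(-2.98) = -0.09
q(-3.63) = 0.85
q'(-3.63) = -0.05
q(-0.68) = 0.42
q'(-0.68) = -0.21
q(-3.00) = 0.81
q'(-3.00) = -0.09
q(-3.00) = 0.81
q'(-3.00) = -0.09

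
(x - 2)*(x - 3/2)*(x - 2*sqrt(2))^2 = x^4 - 4*sqrt(2)*x^3 - 7*x^3/2 + 11*x^2 + 14*sqrt(2)*x^2 - 28*x - 12*sqrt(2)*x + 24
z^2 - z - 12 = (z - 4)*(z + 3)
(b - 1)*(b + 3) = b^2 + 2*b - 3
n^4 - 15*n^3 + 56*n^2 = n^2*(n - 8)*(n - 7)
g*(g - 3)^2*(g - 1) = g^4 - 7*g^3 + 15*g^2 - 9*g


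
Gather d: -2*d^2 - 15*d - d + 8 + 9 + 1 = -2*d^2 - 16*d + 18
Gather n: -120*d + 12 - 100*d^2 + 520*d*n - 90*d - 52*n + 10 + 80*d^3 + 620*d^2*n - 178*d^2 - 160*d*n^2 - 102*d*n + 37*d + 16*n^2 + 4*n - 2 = 80*d^3 - 278*d^2 - 173*d + n^2*(16 - 160*d) + n*(620*d^2 + 418*d - 48) + 20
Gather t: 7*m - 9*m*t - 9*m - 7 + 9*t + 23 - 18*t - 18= -2*m + t*(-9*m - 9) - 2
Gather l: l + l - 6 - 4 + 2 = 2*l - 8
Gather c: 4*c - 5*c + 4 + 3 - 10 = -c - 3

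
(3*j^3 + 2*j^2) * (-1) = -3*j^3 - 2*j^2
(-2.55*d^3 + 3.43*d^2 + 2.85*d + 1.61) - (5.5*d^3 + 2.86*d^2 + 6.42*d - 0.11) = -8.05*d^3 + 0.57*d^2 - 3.57*d + 1.72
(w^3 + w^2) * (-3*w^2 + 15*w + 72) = -3*w^5 + 12*w^4 + 87*w^3 + 72*w^2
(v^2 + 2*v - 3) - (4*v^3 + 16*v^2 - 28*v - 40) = -4*v^3 - 15*v^2 + 30*v + 37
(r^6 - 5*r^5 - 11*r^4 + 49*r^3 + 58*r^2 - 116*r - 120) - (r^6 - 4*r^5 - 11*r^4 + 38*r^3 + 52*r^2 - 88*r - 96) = -r^5 + 11*r^3 + 6*r^2 - 28*r - 24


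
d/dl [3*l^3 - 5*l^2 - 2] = l*(9*l - 10)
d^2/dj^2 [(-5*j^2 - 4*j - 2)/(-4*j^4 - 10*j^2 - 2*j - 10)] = (60*j^8 + 96*j^7 + 30*j^6 + 60*j^5 - 444*j^4 - 317*j^3 - 345*j^2 - 270*j + 57)/(8*j^12 + 60*j^10 + 12*j^9 + 210*j^8 + 60*j^7 + 431*j^6 + 135*j^5 + 540*j^4 + 151*j^3 + 390*j^2 + 75*j + 125)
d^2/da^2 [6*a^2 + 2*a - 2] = 12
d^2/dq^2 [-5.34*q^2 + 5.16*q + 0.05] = -10.6800000000000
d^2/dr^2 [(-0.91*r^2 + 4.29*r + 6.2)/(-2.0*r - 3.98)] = 47.526328/(8.0*r^3 + 47.76*r^2 + 95.0424*r + 63.044792)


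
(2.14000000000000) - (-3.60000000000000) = 5.74000000000000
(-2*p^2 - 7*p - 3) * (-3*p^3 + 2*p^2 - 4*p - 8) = 6*p^5 + 17*p^4 + 3*p^3 + 38*p^2 + 68*p + 24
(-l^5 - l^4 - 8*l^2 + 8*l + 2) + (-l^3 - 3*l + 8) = -l^5 - l^4 - l^3 - 8*l^2 + 5*l + 10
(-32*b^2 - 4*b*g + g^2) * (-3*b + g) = 96*b^3 - 20*b^2*g - 7*b*g^2 + g^3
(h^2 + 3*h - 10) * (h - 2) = h^3 + h^2 - 16*h + 20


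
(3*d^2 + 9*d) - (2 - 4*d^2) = 7*d^2 + 9*d - 2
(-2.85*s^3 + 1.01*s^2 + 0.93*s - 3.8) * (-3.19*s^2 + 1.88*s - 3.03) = 9.0915*s^5 - 8.5799*s^4 + 7.5676*s^3 + 10.8101*s^2 - 9.9619*s + 11.514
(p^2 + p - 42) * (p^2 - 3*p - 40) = p^4 - 2*p^3 - 85*p^2 + 86*p + 1680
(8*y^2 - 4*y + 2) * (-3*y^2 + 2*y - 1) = -24*y^4 + 28*y^3 - 22*y^2 + 8*y - 2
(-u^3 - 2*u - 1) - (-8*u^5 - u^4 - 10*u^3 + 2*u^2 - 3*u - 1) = 8*u^5 + u^4 + 9*u^3 - 2*u^2 + u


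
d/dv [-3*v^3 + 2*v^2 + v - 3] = -9*v^2 + 4*v + 1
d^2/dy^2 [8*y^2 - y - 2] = 16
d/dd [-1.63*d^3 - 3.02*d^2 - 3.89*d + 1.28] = -4.89*d^2 - 6.04*d - 3.89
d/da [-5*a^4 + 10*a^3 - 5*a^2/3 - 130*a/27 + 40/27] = -20*a^3 + 30*a^2 - 10*a/3 - 130/27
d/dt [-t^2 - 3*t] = -2*t - 3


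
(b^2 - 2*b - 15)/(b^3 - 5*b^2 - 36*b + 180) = (b + 3)/(b^2 - 36)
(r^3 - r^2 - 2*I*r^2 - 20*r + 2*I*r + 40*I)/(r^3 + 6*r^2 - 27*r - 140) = (r - 2*I)/(r + 7)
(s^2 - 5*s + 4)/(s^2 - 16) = (s - 1)/(s + 4)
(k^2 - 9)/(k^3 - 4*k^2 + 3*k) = (k + 3)/(k*(k - 1))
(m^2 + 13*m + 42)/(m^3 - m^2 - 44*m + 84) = (m + 6)/(m^2 - 8*m + 12)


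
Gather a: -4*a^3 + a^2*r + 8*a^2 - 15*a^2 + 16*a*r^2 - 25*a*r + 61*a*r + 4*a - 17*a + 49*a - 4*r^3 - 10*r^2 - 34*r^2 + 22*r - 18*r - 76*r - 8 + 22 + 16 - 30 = -4*a^3 + a^2*(r - 7) + a*(16*r^2 + 36*r + 36) - 4*r^3 - 44*r^2 - 72*r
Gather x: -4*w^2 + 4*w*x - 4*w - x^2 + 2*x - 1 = -4*w^2 - 4*w - x^2 + x*(4*w + 2) - 1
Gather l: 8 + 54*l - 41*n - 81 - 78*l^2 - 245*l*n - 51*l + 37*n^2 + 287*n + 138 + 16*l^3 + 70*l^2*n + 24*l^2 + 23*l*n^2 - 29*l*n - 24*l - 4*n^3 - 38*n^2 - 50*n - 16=16*l^3 + l^2*(70*n - 54) + l*(23*n^2 - 274*n - 21) - 4*n^3 - n^2 + 196*n + 49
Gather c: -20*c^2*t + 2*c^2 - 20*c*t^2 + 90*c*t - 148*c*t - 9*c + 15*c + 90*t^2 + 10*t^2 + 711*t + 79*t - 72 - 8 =c^2*(2 - 20*t) + c*(-20*t^2 - 58*t + 6) + 100*t^2 + 790*t - 80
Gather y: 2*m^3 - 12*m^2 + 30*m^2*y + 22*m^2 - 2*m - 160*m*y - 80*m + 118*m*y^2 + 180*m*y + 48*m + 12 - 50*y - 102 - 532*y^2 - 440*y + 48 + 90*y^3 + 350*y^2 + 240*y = 2*m^3 + 10*m^2 - 34*m + 90*y^3 + y^2*(118*m - 182) + y*(30*m^2 + 20*m - 250) - 42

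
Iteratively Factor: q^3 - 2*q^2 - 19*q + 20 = (q - 5)*(q^2 + 3*q - 4) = (q - 5)*(q - 1)*(q + 4)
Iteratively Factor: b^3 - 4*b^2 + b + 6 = (b - 2)*(b^2 - 2*b - 3) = (b - 2)*(b + 1)*(b - 3)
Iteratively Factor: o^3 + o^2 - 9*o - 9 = (o + 1)*(o^2 - 9) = (o - 3)*(o + 1)*(o + 3)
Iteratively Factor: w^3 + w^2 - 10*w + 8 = (w - 1)*(w^2 + 2*w - 8) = (w - 1)*(w + 4)*(w - 2)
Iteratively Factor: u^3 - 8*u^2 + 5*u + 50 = (u + 2)*(u^2 - 10*u + 25) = (u - 5)*(u + 2)*(u - 5)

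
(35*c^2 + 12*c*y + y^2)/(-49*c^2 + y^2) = (5*c + y)/(-7*c + y)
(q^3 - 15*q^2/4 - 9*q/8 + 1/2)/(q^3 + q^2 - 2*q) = (8*q^3 - 30*q^2 - 9*q + 4)/(8*q*(q^2 + q - 2))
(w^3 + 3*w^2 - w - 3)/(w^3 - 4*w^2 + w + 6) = (w^2 + 2*w - 3)/(w^2 - 5*w + 6)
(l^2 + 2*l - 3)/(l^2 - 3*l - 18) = (l - 1)/(l - 6)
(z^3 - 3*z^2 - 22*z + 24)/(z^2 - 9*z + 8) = (z^2 - 2*z - 24)/(z - 8)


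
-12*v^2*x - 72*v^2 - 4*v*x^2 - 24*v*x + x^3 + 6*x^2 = (-6*v + x)*(2*v + x)*(x + 6)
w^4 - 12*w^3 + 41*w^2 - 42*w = w*(w - 7)*(w - 3)*(w - 2)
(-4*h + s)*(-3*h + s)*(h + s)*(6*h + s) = 72*h^4 + 42*h^3*s - 31*h^2*s^2 + s^4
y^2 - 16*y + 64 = (y - 8)^2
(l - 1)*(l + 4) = l^2 + 3*l - 4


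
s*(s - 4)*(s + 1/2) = s^3 - 7*s^2/2 - 2*s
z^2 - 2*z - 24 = (z - 6)*(z + 4)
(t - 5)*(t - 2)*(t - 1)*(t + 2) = t^4 - 6*t^3 + t^2 + 24*t - 20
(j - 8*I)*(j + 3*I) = j^2 - 5*I*j + 24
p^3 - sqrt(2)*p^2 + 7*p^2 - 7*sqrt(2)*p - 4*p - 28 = (p + 7)*(p - 2*sqrt(2))*(p + sqrt(2))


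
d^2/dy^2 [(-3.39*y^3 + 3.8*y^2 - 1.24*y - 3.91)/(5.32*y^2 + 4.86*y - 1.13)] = (1.13686837721616e-13*y^5 + 5.6843418860808e-14*y^4 - 467.589008*y^3 - 415.206612*y^2 - 677.261442*y - 235.631208)/(150.568768*y^6 + 412.648992*y^5 + 281.02368*y^4 - 60.507*y^3 - 59.69112*y^2 + 18.617202*y - 1.442897)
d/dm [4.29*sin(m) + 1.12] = 4.29*cos(m)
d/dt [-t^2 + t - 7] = 1 - 2*t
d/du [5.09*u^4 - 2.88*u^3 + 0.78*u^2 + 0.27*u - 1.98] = 20.36*u^3 - 8.64*u^2 + 1.56*u + 0.27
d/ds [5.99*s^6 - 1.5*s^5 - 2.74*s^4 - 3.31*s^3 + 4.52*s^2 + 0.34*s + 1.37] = 35.94*s^5 - 7.5*s^4 - 10.96*s^3 - 9.93*s^2 + 9.04*s + 0.34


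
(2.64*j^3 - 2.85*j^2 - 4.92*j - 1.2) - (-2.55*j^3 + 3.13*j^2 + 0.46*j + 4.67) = 5.19*j^3 - 5.98*j^2 - 5.38*j - 5.87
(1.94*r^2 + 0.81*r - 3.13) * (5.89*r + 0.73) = 11.4266*r^3 + 6.1871*r^2 - 17.8444*r - 2.2849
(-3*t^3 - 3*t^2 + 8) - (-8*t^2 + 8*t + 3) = -3*t^3 + 5*t^2 - 8*t + 5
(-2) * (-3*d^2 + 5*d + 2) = 6*d^2 - 10*d - 4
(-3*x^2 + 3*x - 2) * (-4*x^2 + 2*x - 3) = 12*x^4 - 18*x^3 + 23*x^2 - 13*x + 6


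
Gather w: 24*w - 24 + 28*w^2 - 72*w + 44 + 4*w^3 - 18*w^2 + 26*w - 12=4*w^3 + 10*w^2 - 22*w + 8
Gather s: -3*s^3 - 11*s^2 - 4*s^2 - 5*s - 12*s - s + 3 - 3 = -3*s^3 - 15*s^2 - 18*s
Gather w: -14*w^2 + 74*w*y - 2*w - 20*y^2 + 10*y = -14*w^2 + w*(74*y - 2) - 20*y^2 + 10*y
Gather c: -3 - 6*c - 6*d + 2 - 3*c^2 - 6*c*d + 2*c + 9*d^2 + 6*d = -3*c^2 + c*(-6*d - 4) + 9*d^2 - 1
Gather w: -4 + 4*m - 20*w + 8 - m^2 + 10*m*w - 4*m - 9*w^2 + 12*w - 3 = -m^2 - 9*w^2 + w*(10*m - 8) + 1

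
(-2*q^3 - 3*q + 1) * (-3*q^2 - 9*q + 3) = 6*q^5 + 18*q^4 + 3*q^3 + 24*q^2 - 18*q + 3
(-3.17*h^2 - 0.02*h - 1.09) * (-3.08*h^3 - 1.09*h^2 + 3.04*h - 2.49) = 9.7636*h^5 + 3.5169*h^4 - 6.2578*h^3 + 9.0206*h^2 - 3.2638*h + 2.7141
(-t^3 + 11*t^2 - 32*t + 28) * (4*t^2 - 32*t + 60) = -4*t^5 + 76*t^4 - 540*t^3 + 1796*t^2 - 2816*t + 1680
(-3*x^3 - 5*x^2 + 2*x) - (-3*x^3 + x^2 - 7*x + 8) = -6*x^2 + 9*x - 8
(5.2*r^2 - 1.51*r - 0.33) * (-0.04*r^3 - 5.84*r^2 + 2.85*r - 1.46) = -0.208*r^5 - 30.3076*r^4 + 23.6516*r^3 - 9.9683*r^2 + 1.2641*r + 0.4818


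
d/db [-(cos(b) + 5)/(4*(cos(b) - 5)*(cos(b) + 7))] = (sin(b)^2 - 10*cos(b) - 46)*sin(b)/(4*(cos(b) - 5)^2*(cos(b) + 7)^2)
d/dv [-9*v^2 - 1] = -18*v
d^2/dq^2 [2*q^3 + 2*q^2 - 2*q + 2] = 12*q + 4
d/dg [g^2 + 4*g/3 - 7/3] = 2*g + 4/3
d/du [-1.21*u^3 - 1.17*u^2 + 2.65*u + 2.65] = -3.63*u^2 - 2.34*u + 2.65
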